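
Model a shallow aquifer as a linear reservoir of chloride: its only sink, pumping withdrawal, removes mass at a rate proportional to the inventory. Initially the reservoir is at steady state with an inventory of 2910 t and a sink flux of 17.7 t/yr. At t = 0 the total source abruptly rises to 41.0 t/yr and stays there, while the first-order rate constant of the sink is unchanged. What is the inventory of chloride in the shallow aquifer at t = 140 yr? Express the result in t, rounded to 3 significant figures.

5110 t

τ = M₀/F₀ = 2910/17.7 = 164.4 yr; rate constant k = 1/τ.
New steady state M_∞ = F₁/k = F₁·τ = 41.0 × 164.4 = 6740.7 t.
M(t) = M_∞ + (M₀ − M_∞)·e^(−t/τ); t/τ = 140/164.4 = 0.8515, so e^(−t/τ) = 0.4268.
M(t) = 6740.7 − 3831 × 0.4268 = 5105.9 t.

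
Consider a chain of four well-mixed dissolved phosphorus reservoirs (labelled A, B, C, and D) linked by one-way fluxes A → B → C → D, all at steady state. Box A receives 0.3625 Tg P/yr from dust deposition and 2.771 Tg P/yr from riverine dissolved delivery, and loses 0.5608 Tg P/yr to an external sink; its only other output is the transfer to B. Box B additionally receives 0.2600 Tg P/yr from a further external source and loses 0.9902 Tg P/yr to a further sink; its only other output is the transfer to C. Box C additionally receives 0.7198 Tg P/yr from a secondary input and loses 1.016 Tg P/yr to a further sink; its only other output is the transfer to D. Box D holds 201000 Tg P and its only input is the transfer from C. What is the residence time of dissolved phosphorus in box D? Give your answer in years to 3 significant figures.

Box A: F(A→B) = (0.3625 + 2.771) − 0.5608 = 2.5727 Tg P/yr.
Box B: F(B→C) = (2.5727 + 0.2600) − 0.9902 = 1.8425 Tg P/yr.
Box C: F(C→D) = (1.8425 + 0.7198) − 1.016 = 1.5463 Tg P/yr.
Box D throughput = its input = 1.5463 Tg P/yr; τ = 201000 / 1.5463 = 130000 yr.

130000 yr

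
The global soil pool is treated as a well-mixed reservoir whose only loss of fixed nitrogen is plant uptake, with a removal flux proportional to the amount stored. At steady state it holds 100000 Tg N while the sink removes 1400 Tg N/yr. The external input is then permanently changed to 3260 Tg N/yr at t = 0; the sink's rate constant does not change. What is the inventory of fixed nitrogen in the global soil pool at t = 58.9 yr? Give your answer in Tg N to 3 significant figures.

175000 Tg N

τ = M₀/F₀ = 100000/1400 = 71.43 yr; rate constant k = 1/τ.
New steady state M_∞ = F₁/k = F₁·τ = 3260 × 71.43 = 232860 Tg N.
M(t) = M_∞ + (M₀ − M_∞)·e^(−t/τ); t/τ = 58.9/71.43 = 0.8246, so e^(−t/τ) = 0.4384.
M(t) = 232860 − 132900 × 0.4384 = 174610 Tg N.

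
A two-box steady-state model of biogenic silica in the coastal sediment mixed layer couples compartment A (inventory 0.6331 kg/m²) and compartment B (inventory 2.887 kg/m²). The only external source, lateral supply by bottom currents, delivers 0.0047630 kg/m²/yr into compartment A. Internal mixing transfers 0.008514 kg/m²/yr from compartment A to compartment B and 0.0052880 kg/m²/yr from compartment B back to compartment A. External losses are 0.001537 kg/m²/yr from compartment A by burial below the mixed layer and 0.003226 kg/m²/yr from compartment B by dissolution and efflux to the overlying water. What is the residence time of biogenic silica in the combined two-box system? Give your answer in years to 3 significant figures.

739 yr

For the system as a whole, the A↔B exchange is internal and contributes nothing to the throughput; only the external sinks remove mass.
M_total = 0.6331 + 2.887 = 3.5201 kg/m².
ΣF_external_out = 0.001537 + 0.003226 = 0.0047630 kg/m²/yr.
τ = M_total / ΣF_ext = 3.5201 / 0.0047630 = 739.1 yr.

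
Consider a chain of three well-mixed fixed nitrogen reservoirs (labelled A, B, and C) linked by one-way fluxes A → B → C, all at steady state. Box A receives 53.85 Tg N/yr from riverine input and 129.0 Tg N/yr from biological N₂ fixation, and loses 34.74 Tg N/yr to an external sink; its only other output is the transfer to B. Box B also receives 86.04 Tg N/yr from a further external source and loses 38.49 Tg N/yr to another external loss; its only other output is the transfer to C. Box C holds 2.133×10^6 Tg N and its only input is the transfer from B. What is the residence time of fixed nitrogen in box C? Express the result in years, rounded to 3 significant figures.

Box A: F(A→B) = (53.85 + 129.0) − 34.74 = 148.11 Tg N/yr.
Box B: F(B→C) = (148.11 + 86.04) − 38.49 = 195.66 Tg N/yr.
Box C throughput = its input = 195.66 Tg N/yr; τ = 2.133×10^6 / 195.66 = 10900 yr.

10900 yr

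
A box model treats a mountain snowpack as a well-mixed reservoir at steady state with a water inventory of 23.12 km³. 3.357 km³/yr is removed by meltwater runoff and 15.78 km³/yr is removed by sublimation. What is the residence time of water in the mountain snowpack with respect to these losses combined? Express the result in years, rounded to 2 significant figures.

Total removal = 3.357 + 15.78 = 19.137 km³/yr.
τ = M / ΣF_out = 23.12 / 19.137 = 1.208 yr.

1.2 yr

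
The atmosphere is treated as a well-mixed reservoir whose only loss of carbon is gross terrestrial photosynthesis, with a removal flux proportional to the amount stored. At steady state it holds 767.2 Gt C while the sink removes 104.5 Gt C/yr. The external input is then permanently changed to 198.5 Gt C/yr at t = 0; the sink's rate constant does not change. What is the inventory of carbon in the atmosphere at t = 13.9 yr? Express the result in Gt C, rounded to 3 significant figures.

1350 Gt C

Residence time τ = M₀/F₀ = 7.342 yr. The eventual steady state is M_∞ = M₀·(F₁/F₀) = 767.2 × 198.5/104.5 = 1457.3 Gt C.
The anomaly ΔM(t) = M(t) − M_∞ decays as ΔM₀·e^(−t/τ) with ΔM₀ = 767.2 − 1457.3 = −690.1 Gt C.
At t = 13.9 yr, e^(−t/τ) = e^(−1.893) = 0.1506, so ΔM = −103.9 Gt C and M = 1457.3 − 103.9 = 1353.4 Gt C.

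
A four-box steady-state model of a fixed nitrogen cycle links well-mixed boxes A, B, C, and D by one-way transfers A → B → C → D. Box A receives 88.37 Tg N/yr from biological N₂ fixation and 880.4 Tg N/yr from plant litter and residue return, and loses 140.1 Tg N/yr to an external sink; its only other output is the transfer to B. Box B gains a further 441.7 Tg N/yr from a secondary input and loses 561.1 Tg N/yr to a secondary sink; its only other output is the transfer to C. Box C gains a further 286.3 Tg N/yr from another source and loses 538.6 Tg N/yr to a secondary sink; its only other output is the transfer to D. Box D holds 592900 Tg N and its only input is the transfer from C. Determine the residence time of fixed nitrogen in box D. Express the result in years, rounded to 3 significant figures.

1300 yr

Box A: F(A→B) = (88.37 + 880.4) − 140.1 = 828.67 Tg N/yr.
Box B: F(B→C) = (828.67 + 441.7) − 561.1 = 709.27 Tg N/yr.
Box C: F(C→D) = (709.27 + 286.3) − 538.6 = 456.97 Tg N/yr.
Box D throughput = its input = 456.97 Tg N/yr; τ = 592900 / 456.97 = 1297 yr.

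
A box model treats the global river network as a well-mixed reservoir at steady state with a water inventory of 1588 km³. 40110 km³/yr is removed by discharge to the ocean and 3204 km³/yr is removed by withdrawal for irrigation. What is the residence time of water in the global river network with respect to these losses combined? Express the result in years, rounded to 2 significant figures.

Total removal = 40110 + 3204 = 43314 km³/yr.
τ = M / ΣF_out = 1588 / 43314 = 0.03666 yr.

0.037 yr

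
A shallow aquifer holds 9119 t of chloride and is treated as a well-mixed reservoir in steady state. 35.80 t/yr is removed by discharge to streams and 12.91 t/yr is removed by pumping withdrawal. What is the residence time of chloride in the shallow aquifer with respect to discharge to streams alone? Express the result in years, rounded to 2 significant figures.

250 yr

Residence time with respect to a single sink: τ = M / F_sink.
τ = 9119 / 35.80 = 254.7 yr.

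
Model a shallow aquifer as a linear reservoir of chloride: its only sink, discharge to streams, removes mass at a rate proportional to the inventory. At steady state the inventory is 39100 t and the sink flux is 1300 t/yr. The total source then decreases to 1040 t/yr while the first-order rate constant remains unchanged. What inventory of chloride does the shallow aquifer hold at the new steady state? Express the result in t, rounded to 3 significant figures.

31300 t

Rate constant k = F/M = 1300 / 39100 = 0.03325 yr⁻¹.
At the new steady state, source = k·M_new ⇒ M_new = 1040 / 0.03325 = 31280 t.
(Equivalently M_new = M × F_new/F_old = 39100 × 1040/1300.)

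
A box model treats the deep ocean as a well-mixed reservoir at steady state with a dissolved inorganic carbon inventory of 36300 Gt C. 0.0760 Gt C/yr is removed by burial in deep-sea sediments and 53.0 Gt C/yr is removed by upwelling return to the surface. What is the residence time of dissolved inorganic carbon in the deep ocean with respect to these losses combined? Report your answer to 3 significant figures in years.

684 yr

Total removal = 0.07600 + 53.00 = 53.076 Gt C/yr.
τ = M / ΣF_out = 36300 / 53.076 = 683.9 yr.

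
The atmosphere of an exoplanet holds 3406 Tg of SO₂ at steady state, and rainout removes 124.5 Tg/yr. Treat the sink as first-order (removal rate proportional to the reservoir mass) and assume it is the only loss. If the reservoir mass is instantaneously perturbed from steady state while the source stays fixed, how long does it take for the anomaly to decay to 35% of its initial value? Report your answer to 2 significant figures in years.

29 yr

For a linear reservoir the anomaly decays as exp(−t/τ) with τ = M/F = 3406/124.5 = 27.36 yr.
exp(−t/τ) = 0.35 ⇒ t = −τ ln(0.35) = 27.36 × 1.050 = 28.72 yr.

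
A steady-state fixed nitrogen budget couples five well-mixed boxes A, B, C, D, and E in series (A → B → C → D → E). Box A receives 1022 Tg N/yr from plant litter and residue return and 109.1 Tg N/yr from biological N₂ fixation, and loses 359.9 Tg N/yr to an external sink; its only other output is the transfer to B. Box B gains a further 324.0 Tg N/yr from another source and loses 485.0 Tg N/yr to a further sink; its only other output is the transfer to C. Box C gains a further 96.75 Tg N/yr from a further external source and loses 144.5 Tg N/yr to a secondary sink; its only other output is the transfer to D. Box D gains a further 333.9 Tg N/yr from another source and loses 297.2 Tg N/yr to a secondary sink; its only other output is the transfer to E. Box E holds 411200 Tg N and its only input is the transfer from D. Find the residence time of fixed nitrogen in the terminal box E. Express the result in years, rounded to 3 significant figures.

686 yr

Box A: F(A→B) = (1022 + 109.1) − 359.9 = 771.20 Tg N/yr.
Box B: F(B→C) = (771.20 + 324.0) − 485.0 = 610.20 Tg N/yr.
Box C: F(C→D) = (610.20 + 96.75) − 144.5 = 562.45 Tg N/yr.
Box D: F(D→E) = (562.45 + 333.9) − 297.2 = 599.15 Tg N/yr.
Box E throughput = its input = 599.15 Tg N/yr; τ = 411200 / 599.15 = 686.3 yr.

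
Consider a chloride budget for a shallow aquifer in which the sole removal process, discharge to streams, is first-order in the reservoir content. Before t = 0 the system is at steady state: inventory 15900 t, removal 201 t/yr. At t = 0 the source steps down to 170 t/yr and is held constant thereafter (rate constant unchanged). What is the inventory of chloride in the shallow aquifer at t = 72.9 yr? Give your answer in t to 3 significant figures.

τ = M₀/F₀ = 15900/201 = 79.10 yr; rate constant k = 1/τ.
New steady state M_∞ = F₁/k = F₁·τ = 170 × 79.10 = 13448 t.
M(t) = M_∞ + (M₀ − M_∞)·e^(−t/τ); t/τ = 72.9/79.10 = 0.9216, so e^(−t/τ) = 0.3979.
M(t) = 13448 + 2452 × 0.3979 = 14423 t.

14400 t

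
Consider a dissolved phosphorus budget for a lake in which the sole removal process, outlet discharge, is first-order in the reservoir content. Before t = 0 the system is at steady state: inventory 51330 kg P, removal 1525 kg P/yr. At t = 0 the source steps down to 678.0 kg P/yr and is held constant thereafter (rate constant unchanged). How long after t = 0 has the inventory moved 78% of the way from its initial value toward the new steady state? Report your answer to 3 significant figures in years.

51.0 yr

τ = M₀/F₀ = 51330/1525 = 33.66 yr.
The remaining gap fraction is e^(−t/τ); 78% covered ⇒ e^(−t/τ) = 0.220.
t = −τ ln(0.220) = 33.66 × 1.514 = 50.96 yr.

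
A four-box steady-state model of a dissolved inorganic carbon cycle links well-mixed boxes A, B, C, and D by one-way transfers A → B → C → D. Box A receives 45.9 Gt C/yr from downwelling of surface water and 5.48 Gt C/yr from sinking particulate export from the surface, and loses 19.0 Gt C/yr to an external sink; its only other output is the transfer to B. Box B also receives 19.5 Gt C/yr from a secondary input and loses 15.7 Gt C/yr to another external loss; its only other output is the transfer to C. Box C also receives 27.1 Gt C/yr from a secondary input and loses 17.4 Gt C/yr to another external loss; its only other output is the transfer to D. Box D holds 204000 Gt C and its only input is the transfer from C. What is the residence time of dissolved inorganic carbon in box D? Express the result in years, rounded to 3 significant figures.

4450 yr

Box A: F(A→B) = (45.9 + 5.48) − 19.0 = 32.380 Gt C/yr.
Box B: F(B→C) = (32.380 + 19.5) − 15.7 = 36.180 Gt C/yr.
Box C: F(C→D) = (36.180 + 27.1) − 17.4 = 45.880 Gt C/yr.
Box D throughput = its input = 45.880 Gt C/yr; τ = 204000 / 45.880 = 4446 yr.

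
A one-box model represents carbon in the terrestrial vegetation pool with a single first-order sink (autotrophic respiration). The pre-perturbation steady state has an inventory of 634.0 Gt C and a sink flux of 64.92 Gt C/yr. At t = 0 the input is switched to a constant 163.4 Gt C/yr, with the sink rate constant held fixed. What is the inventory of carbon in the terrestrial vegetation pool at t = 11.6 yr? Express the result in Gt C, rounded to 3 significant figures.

Residence time τ = M₀/F₀ = 9.766 yr. The eventual steady state is M_∞ = M₀·(F₁/F₀) = 634.0 × 163.4/64.92 = 1595.7 Gt C.
The anomaly ΔM(t) = M(t) − M_∞ decays as ΔM₀·e^(−t/τ) with ΔM₀ = 634.0 − 1595.7 = −961.7 Gt C.
At t = 11.6 yr, e^(−t/τ) = e^(−1.188) = 0.3049, so ΔM = −293.2 Gt C and M = 1595.7 − 293.2 = 1302.5 Gt C.

1300 Gt C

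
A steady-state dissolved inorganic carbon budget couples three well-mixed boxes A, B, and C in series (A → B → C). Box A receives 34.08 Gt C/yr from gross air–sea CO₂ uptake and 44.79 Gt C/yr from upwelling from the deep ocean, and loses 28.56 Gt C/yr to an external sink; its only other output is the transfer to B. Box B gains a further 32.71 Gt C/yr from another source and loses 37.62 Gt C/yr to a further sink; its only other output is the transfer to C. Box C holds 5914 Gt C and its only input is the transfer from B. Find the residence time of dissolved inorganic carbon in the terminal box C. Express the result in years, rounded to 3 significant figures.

Box A: F(A→B) = (34.08 + 44.79) − 28.56 = 50.310 Gt C/yr.
Box B: F(B→C) = (50.310 + 32.71) − 37.62 = 45.400 Gt C/yr.
Box C throughput = its input = 45.400 Gt C/yr; τ = 5914 / 45.400 = 130.3 yr.

130 yr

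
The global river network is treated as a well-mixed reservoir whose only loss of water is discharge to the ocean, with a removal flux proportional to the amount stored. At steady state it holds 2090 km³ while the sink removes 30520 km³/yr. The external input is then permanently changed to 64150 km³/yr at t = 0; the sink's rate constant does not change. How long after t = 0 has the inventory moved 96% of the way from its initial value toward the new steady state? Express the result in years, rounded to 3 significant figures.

0.220 yr

τ = M₀/F₀ = 2090/30520 = 0.06848 yr.
The remaining gap fraction is e^(−t/τ); 96% covered ⇒ e^(−t/τ) = 0.0400.
t = −τ ln(0.0400) = 0.06848 × 3.219 = 0.2204 yr.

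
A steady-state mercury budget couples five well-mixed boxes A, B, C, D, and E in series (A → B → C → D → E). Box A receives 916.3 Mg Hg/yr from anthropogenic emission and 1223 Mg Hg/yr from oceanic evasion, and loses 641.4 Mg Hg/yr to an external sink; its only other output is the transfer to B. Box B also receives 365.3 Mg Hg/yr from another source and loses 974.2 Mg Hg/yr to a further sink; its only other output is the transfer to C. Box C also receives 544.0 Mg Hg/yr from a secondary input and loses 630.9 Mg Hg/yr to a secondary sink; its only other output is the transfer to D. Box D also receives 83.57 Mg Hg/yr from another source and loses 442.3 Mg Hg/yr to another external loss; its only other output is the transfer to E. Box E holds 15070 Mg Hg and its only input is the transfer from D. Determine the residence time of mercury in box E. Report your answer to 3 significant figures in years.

34.0 yr

Box A: F(A→B) = (916.3 + 1223) − 641.4 = 1497.9 Mg Hg/yr.
Box B: F(B→C) = (1497.9 + 365.3) − 974.2 = 889.00 Mg Hg/yr.
Box C: F(C→D) = (889.00 + 544.0) − 630.9 = 802.10 Mg Hg/yr.
Box D: F(D→E) = (802.10 + 83.57) − 442.3 = 443.37 Mg Hg/yr.
Box E throughput = its input = 443.37 Mg Hg/yr; τ = 15070 / 443.37 = 33.99 yr.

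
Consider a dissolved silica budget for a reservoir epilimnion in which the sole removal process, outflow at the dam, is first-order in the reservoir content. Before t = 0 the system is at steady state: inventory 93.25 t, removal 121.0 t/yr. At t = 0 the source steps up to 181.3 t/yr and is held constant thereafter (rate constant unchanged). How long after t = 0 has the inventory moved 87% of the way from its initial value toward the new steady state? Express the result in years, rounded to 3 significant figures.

τ = M₀/F₀ = 93.25/121.0 = 0.7707 yr.
The remaining gap fraction is e^(−t/τ); 87% covered ⇒ e^(−t/τ) = 0.130.
t = −τ ln(0.130) = 0.7707 × 2.040 = 1.572 yr.

1.57 yr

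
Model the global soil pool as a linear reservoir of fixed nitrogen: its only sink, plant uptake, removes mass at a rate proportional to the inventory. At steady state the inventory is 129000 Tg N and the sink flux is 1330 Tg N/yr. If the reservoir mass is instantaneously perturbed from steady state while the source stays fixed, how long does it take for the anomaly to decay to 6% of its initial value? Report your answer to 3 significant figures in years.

For a linear reservoir the anomaly decays as exp(−t/τ) with τ = M/F = 129000/1330 = 96.99 yr.
exp(−t/τ) = 0.06 ⇒ t = −τ ln(0.06) = 96.99 × 2.813 = 272.9 yr.

273 yr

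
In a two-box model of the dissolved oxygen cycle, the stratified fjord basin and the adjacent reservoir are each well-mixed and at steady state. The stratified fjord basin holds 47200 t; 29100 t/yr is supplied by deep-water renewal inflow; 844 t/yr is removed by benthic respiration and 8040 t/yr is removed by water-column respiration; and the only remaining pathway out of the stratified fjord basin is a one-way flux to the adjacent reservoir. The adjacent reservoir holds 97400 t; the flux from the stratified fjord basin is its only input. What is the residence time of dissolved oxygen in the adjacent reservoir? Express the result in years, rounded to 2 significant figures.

4.8 yr

Balance the stratified fjord basin: ΣF_in = 29100 t/yr.
Flux to the adjacent reservoir = ΣF_in − (844 + 8040) = 20216 t/yr.
At steady state the output of the adjacent reservoir equals its input, 20216 t/yr.
τ = M / F = 97400 / 20216 = 4.818 yr.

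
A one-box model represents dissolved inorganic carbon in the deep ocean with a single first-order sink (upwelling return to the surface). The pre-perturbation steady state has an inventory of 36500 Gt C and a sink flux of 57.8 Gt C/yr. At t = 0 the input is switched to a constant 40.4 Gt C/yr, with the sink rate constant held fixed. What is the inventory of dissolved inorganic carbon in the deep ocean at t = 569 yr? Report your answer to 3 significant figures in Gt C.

τ = M₀/F₀ = 36500/57.8 = 631.5 yr; rate constant k = 1/τ.
New steady state M_∞ = F₁/k = F₁·τ = 40.4 × 631.5 = 25512 Gt C.
M(t) = M_∞ + (M₀ − M_∞)·e^(−t/τ); t/τ = 569/631.5 = 0.9010, so e^(−t/τ) = 0.4061.
M(t) = 25512 + 10990 × 0.4061 = 29975 Gt C.

30000 Gt C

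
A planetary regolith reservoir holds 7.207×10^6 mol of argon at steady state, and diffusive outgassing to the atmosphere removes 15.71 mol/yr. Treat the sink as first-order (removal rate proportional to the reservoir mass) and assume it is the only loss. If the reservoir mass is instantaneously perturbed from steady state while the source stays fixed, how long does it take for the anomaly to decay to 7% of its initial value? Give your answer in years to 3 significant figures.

1.22×10^6 yr

For a linear reservoir the anomaly decays as exp(−t/τ) with τ = M/F = 7.207×10^6/15.71 = 458800 yr.
exp(−t/τ) = 0.07 ⇒ t = −τ ln(0.07) = 458800 × 2.659 = 1.220×10^6 yr.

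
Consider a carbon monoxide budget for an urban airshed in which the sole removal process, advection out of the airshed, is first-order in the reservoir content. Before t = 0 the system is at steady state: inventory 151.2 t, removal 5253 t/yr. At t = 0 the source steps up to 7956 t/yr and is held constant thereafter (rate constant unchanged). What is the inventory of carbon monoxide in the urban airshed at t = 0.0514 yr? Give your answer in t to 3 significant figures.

216 t

The sink rate constant is k = F₀/M₀ = 5253/151.2 = 34.74 yr⁻¹.
Solving dM/dt = F₁ − kM with M(0) = M₀ gives M(t) = F₁/k + (M₀ − F₁/k)·e^(−kt).
F₁/k = 7956/34.74 = 229.00 t; kt = 34.74 × 0.0514 = 1.786, e^(−kt) = 0.1677.
M(0.0514) = 229.00 + (151.2 − 229.00) × 0.1677 = 229.00 − 13.05 = 215.96 t.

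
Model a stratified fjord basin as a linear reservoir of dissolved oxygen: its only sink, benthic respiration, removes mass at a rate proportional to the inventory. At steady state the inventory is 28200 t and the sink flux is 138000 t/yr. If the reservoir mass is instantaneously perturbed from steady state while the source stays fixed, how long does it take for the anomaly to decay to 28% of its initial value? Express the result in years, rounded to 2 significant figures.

For a linear reservoir the anomaly decays as exp(−t/τ) with τ = M/F = 28200/138000 = 0.2043 yr.
exp(−t/τ) = 0.28 ⇒ t = −τ ln(0.28) = 0.2043 × 1.273 = 0.2601 yr.

0.26 yr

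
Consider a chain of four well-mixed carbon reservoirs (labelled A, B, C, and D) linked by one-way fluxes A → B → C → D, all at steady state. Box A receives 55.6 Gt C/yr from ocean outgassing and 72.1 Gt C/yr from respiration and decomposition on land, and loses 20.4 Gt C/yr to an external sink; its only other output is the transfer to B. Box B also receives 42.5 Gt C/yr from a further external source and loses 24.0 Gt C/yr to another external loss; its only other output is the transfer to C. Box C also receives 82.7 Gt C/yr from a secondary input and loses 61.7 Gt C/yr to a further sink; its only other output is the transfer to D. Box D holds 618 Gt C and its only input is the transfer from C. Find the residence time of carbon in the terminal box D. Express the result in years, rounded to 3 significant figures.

Box A: F(A→B) = (55.6 + 72.1) − 20.4 = 107.30 Gt C/yr.
Box B: F(B→C) = (107.30 + 42.5) − 24.0 = 125.80 Gt C/yr.
Box C: F(C→D) = (125.80 + 82.7) − 61.7 = 146.80 Gt C/yr.
Box D throughput = its input = 146.80 Gt C/yr; τ = 618 / 146.80 = 4.210 yr.

4.21 yr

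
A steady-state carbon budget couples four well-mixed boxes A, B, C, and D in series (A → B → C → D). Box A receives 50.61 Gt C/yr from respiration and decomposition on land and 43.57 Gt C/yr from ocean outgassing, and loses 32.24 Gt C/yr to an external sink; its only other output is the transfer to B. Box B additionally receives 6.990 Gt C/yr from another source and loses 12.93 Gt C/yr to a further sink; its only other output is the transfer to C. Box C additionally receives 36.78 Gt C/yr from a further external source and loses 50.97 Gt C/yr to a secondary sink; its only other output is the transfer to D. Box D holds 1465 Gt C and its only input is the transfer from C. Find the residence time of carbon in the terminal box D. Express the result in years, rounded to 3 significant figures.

Box A: F(A→B) = (50.61 + 43.57) − 32.24 = 61.940 Gt C/yr.
Box B: F(B→C) = (61.940 + 6.990) − 12.93 = 56.000 Gt C/yr.
Box C: F(C→D) = (56.000 + 36.78) − 50.97 = 41.810 Gt C/yr.
Box D throughput = its input = 41.810 Gt C/yr; τ = 1465 / 41.810 = 35.04 yr.

35.0 yr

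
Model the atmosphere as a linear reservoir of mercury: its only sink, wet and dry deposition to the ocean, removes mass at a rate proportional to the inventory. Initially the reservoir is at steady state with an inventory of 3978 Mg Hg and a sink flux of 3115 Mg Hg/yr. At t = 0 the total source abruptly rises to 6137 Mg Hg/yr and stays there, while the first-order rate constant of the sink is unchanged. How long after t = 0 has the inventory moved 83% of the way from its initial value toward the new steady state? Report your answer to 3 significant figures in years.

2.26 yr

τ = M₀/F₀ = 3978/3115 = 1.277 yr.
The remaining gap fraction is e^(−t/τ); 83% covered ⇒ e^(−t/τ) = 0.170.
t = −τ ln(0.170) = 1.277 × 1.772 = 2.263 yr.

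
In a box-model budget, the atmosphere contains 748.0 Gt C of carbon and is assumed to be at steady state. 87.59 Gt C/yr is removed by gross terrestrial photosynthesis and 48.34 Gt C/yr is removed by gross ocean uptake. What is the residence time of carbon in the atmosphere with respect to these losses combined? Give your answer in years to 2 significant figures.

5.5 yr

Total removal = 87.59 + 48.34 = 135.93 Gt C/yr.
τ = M / ΣF_out = 748.0 / 135.93 = 5.503 yr.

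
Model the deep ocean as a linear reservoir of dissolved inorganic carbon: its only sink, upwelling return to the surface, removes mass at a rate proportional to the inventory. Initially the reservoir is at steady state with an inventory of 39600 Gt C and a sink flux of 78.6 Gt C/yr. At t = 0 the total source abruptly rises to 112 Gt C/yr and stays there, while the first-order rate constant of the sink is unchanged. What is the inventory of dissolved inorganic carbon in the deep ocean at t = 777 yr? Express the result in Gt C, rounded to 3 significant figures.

The sink rate constant is k = F₀/M₀ = 78.6/39600 = 0.001985 yr⁻¹.
Solving dM/dt = F₁ − kM with M(0) = M₀ gives M(t) = F₁/k + (M₀ − F₁/k)·e^(−kt).
F₁/k = 112/0.001985 = 56427 Gt C; kt = 0.001985 × 777 = 1.542, e^(−kt) = 0.2139.
M(777) = 56427 + (39600 − 56427) × 0.2139 = 56427 − 3599 = 52828 Gt C.

52800 Gt C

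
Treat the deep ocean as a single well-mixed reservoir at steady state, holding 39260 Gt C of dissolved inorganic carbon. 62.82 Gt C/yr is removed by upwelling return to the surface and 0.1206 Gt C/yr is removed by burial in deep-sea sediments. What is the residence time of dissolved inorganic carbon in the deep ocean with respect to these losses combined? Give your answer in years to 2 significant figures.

620 yr

Total removal = 62.82 + 0.1206 = 62.941 Gt C/yr.
τ = M / ΣF_out = 39260 / 62.941 = 623.8 yr.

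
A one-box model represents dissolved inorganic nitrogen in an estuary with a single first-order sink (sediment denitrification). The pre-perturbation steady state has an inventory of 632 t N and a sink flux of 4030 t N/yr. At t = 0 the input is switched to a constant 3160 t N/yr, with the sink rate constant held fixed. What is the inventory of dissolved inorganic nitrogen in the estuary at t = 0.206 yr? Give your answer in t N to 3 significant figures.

532 t N

τ = M₀/F₀ = 632/4030 = 0.1568 yr; rate constant k = 1/τ.
New steady state M_∞ = F₁/k = F₁·τ = 3160 × 0.1568 = 495.56 t N.
M(t) = M_∞ + (M₀ − M_∞)·e^(−t/τ); t/τ = 0.206/0.1568 = 1.314, so e^(−t/τ) = 0.2689.
M(t) = 495.56 + 136.4 × 0.2689 = 532.25 t N.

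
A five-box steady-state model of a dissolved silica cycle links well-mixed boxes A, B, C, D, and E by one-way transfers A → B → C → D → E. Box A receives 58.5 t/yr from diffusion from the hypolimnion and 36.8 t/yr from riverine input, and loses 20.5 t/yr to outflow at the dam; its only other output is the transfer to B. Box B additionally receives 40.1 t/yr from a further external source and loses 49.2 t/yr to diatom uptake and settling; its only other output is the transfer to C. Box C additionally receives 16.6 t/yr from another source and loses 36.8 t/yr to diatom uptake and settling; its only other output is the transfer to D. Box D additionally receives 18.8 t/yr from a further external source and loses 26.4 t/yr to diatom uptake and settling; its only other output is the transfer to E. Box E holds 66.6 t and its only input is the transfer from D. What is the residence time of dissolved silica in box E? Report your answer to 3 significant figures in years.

1.76 yr

Box A: F(A→B) = (58.5 + 36.8) − 20.5 = 74.800 t/yr.
Box B: F(B→C) = (74.800 + 40.1) − 49.2 = 65.700 t/yr.
Box C: F(C→D) = (65.700 + 16.6) − 36.8 = 45.500 t/yr.
Box D: F(D→E) = (45.500 + 18.8) − 26.4 = 37.900 t/yr.
Box E throughput = its input = 37.900 t/yr; τ = 66.6 / 37.900 = 1.757 yr.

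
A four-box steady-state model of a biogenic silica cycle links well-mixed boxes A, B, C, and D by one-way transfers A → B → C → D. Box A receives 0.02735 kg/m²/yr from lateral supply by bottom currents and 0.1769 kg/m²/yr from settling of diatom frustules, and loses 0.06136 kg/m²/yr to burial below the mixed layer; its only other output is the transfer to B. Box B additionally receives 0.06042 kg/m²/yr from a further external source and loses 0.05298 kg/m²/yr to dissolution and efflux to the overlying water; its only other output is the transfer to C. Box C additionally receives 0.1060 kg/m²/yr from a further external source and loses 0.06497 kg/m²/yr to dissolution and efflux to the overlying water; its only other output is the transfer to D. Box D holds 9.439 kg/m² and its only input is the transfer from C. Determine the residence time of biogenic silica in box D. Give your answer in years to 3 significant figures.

Box A: F(A→B) = (0.02735 + 0.1769) − 0.06136 = 0.14289 kg/m²/yr.
Box B: F(B→C) = (0.14289 + 0.06042) − 0.05298 = 0.15033 kg/m²/yr.
Box C: F(C→D) = (0.15033 + 0.1060) − 0.06497 = 0.19136 kg/m²/yr.
Box D throughput = its input = 0.19136 kg/m²/yr; τ = 9.439 / 0.19136 = 49.33 yr.

49.3 yr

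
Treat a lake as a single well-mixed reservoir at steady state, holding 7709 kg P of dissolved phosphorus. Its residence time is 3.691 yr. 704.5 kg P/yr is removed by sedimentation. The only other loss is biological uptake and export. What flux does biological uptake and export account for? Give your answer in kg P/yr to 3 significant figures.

1380 kg P/yr

Total removal F = M/τ = 7709 / 3.691 = 2089 kg P/yr.
Biological uptake and export = F − (704.5) = 2089 − 704.5 = 1384 kg P/yr.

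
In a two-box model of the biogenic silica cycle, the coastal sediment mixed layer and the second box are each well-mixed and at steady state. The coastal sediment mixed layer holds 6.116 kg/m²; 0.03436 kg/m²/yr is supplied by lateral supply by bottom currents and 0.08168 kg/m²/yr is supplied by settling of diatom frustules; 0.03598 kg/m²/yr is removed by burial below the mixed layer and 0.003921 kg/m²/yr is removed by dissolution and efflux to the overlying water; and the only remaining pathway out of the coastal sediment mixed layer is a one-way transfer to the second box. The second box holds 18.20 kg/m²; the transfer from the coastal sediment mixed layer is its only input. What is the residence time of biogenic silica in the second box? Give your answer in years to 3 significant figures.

Balance the coastal sediment mixed layer: ΣF_in = 0.03436 + 0.08168 = 0.11604 kg/m²/yr.
Transfer to the second box = ΣF_in − (0.03598 + 0.003921) = 0.076139 kg/m²/yr.
At steady state the output of the second box equals its input, 0.076139 kg/m²/yr.
τ = M / F = 18.20 / 0.076139 = 239.0 yr.

239 yr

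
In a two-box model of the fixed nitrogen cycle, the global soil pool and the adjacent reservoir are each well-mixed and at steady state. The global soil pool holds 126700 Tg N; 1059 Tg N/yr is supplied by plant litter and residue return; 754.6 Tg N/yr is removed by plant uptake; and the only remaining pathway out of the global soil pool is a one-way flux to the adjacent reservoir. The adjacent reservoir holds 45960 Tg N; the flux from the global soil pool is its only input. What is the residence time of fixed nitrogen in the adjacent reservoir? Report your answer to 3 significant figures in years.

151 yr

Balance the global soil pool: ΣF_in = 1059.0 Tg N/yr.
Flux to the adjacent reservoir = ΣF_in − (754.6) = 304.40 Tg N/yr.
At steady state the output of the adjacent reservoir equals its input, 304.40 Tg N/yr.
τ = M / F = 45960 / 304.40 = 151.0 yr.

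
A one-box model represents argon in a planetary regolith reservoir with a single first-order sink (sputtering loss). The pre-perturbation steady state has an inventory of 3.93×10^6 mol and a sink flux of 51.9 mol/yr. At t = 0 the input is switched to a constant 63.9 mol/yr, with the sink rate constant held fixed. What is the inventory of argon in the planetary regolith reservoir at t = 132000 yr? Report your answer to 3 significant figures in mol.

τ = M₀/F₀ = 3.93×10^6/51.9 = 75720 yr; rate constant k = 1/τ.
New steady state M_∞ = F₁/k = F₁·τ = 63.9 × 75720 = 4.8387×10^6 mol.
M(t) = M_∞ + (M₀ − M_∞)·e^(−t/τ); t/τ = 132000/75720 = 1.743, so e^(−t/τ) = 0.1750.
M(t) = 4.8387×10^6 − 908700 × 0.1750 = 4.6797×10^6 mol.

4.68×10^6 mol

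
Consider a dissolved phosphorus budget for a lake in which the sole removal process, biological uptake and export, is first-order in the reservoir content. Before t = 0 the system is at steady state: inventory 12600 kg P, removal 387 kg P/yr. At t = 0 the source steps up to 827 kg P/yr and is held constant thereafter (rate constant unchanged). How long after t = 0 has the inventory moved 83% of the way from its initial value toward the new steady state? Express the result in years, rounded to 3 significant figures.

τ = M₀/F₀ = 12600/387 = 32.56 yr.
The remaining gap fraction is e^(−t/τ); 83% covered ⇒ e^(−t/τ) = 0.170.
t = −τ ln(0.170) = 32.56 × 1.772 = 57.69 yr.

57.7 yr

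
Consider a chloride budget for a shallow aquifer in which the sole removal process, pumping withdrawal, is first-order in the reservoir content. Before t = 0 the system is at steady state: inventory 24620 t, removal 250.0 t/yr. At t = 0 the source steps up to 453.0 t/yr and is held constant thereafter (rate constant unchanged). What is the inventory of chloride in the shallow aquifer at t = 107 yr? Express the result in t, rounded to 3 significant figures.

37900 t

The sink rate constant is k = F₀/M₀ = 250.0/24620 = 0.01015 yr⁻¹.
Solving dM/dt = F₁ − kM with M(0) = M₀ gives M(t) = F₁/k + (M₀ − F₁/k)·e^(−kt).
F₁/k = 453.0/0.01015 = 44611 t; kt = 0.01015 × 107 = 1.087, e^(−kt) = 0.3374.
M(107) = 44611 + (24620 − 44611) × 0.3374 = 44611 − 6745 = 37867 t.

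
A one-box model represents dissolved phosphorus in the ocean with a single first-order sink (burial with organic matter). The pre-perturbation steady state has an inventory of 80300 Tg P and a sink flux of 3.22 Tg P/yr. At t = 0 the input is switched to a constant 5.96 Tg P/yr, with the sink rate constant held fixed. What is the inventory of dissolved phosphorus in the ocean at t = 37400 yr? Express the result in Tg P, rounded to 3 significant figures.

133000 Tg P

τ = M₀/F₀ = 80300/3.22 = 24940 yr; rate constant k = 1/τ.
New steady state M_∞ = F₁/k = F₁·τ = 5.96 × 24940 = 148630 Tg P.
M(t) = M_∞ + (M₀ − M_∞)·e^(−t/τ); t/τ = 37400/24940 = 1.500, so e^(−t/τ) = 0.2232.
M(t) = 148630 − 68330 × 0.2232 = 133380 Tg P.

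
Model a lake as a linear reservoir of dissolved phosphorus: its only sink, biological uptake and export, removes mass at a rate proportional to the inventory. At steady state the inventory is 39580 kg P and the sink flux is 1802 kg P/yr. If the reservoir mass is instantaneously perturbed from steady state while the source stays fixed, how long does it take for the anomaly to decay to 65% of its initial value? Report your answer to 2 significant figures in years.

For a linear reservoir the anomaly decays as exp(−t/τ) with τ = M/F = 39580/1802 = 21.96 yr.
exp(−t/τ) = 0.65 ⇒ t = −τ ln(0.65) = 21.96 × 0.4308 = 9.462 yr.

9.5 yr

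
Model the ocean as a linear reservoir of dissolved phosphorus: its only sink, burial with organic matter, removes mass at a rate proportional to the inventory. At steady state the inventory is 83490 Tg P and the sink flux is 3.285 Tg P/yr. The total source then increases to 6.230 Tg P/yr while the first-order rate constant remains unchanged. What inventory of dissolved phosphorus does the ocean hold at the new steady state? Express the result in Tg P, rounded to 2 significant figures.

Rate constant k = F/M = 3.285 / 83490 = 3.935×10^-5 yr⁻¹.
At the new steady state, source = k·M_new ⇒ M_new = 6.230 / 3.935×10^-5 = 158300 Tg P.
(Equivalently M_new = M × F_new/F_old = 83490 × 6.230/3.285.)

160000 Tg P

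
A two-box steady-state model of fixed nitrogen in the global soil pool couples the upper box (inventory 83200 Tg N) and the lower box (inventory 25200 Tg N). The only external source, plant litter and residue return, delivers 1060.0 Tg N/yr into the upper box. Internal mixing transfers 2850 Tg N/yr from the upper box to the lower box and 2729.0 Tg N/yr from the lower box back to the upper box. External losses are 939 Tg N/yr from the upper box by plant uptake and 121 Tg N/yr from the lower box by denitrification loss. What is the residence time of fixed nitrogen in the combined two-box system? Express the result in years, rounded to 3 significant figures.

102 yr

For the system as a whole, the A↔B exchange is internal and contributes nothing to the throughput; only the external sinks remove mass.
M_total = 83200 + 25200 = 108400 Tg N.
ΣF_external_out = 939 + 121 = 1060.0 Tg N/yr.
τ = M_total / ΣF_ext = 108400 / 1060.0 = 102.3 yr.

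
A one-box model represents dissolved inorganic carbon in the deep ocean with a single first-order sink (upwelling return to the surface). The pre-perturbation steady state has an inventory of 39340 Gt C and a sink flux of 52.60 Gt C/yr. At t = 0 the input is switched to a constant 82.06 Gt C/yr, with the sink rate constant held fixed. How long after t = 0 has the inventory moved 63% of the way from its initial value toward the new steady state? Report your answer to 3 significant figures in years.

744 yr

τ = M₀/F₀ = 39340/52.60 = 747.9 yr.
The remaining gap fraction is e^(−t/τ); 63% covered ⇒ e^(−t/τ) = 0.370.
t = −τ ln(0.370) = 747.9 × 0.9943 = 743.6 yr.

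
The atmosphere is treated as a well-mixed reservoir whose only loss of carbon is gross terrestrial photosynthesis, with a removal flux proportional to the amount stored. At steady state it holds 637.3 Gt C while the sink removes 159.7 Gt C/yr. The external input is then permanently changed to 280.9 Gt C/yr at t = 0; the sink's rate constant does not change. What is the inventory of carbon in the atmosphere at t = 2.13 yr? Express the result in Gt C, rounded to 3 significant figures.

τ = M₀/F₀ = 637.3/159.7 = 3.991 yr; rate constant k = 1/τ.
New steady state M_∞ = F₁/k = F₁·τ = 280.9 × 3.991 = 1121.0 Gt C.
M(t) = M_∞ + (M₀ − M_∞)·e^(−t/τ); t/τ = 2.13/3.991 = 0.5338, so e^(−t/τ) = 0.5864.
M(t) = 1121.0 − 483.7 × 0.5864 = 837.34 Gt C.

837 Gt C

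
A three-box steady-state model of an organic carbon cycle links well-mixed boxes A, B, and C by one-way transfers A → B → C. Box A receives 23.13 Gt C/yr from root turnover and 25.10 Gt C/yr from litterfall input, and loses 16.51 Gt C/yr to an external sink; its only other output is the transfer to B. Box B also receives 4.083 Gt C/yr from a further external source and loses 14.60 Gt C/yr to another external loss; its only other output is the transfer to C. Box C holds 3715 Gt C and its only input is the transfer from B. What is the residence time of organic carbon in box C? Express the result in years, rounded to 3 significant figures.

Box A: F(A→B) = (23.13 + 25.10) − 16.51 = 31.720 Gt C/yr.
Box B: F(B→C) = (31.720 + 4.083) − 14.60 = 21.203 Gt C/yr.
Box C throughput = its input = 21.203 Gt C/yr; τ = 3715 / 21.203 = 175.2 yr.

175 yr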